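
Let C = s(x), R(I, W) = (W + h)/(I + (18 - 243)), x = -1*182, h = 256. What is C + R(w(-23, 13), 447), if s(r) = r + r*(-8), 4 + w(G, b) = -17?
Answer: 312701/246 ≈ 1271.1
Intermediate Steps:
w(G, b) = -21 (w(G, b) = -4 - 17 = -21)
x = -182
s(r) = -7*r (s(r) = r - 8*r = -7*r)
R(I, W) = (256 + W)/(-225 + I) (R(I, W) = (W + 256)/(I + (18 - 243)) = (256 + W)/(I - 225) = (256 + W)/(-225 + I))
C = 1274 (C = -7*(-182) = 1274)
C + R(w(-23, 13), 447) = 1274 + (256 + 447)/(-225 - 21) = 1274 + 703/(-246) = 1274 - 1/246*703 = 1274 - 703/246 = 312701/246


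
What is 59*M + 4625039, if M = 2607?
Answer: 4778852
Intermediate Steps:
59*M + 4625039 = 59*2607 + 4625039 = 153813 + 4625039 = 4778852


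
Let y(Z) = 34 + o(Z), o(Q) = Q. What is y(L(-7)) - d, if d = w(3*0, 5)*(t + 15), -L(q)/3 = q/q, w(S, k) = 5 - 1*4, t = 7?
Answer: 9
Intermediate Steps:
w(S, k) = 1 (w(S, k) = 5 - 4 = 1)
L(q) = -3 (L(q) = -3*q/q = -3*1 = -3)
d = 22 (d = 1*(7 + 15) = 1*22 = 22)
y(Z) = 34 + Z
y(L(-7)) - d = (34 - 3) - 1*22 = 31 - 22 = 9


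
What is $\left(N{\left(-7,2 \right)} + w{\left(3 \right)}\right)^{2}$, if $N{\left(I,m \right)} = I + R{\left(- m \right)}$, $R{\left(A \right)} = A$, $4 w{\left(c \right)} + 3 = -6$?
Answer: $\frac{2025}{16} \approx 126.56$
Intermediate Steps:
$w{\left(c \right)} = - \frac{9}{4}$ ($w{\left(c \right)} = - \frac{3}{4} + \frac{1}{4} \left(-6\right) = - \frac{3}{4} - \frac{3}{2} = - \frac{9}{4}$)
$N{\left(I,m \right)} = I - m$
$\left(N{\left(-7,2 \right)} + w{\left(3 \right)}\right)^{2} = \left(\left(-7 - 2\right) - \frac{9}{4}\right)^{2} = \left(-9 - \frac{9}{4}\right)^{2} = \left(- \frac{45}{4}\right)^{2} = \frac{2025}{16}$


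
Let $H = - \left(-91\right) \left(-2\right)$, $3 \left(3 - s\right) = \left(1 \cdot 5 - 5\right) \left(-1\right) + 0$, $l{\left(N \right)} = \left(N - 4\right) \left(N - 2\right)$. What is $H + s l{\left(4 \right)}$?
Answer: $-182$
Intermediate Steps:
$l{\left(N \right)} = \left(-4 + N\right) \left(-2 + N\right)$
$s = 3$ ($s = 3 - \frac{\left(1 \cdot 5 - 5\right) \left(-1\right) + 0}{3} = 3 - \frac{\left(5 - 5\right) \left(-1\right) + 0}{3} = 3 - \frac{0 \left(-1\right) + 0}{3} = 3 - \frac{0 + 0}{3} = 3 - 0 = 3 + 0 = 3$)
$H = -182$ ($H = \left(-1\right) 182 = -182$)
$H + s l{\left(4 \right)} = -182 + 3 \left(8 + 4^{2} - 24\right) = -182 + 3 \left(8 + 16 - 24\right) = -182 + 3 \cdot 0 = -182 + 0 = -182$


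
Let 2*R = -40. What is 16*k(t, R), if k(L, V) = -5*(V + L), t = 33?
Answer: -1040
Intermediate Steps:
R = -20 (R = (½)*(-40) = -20)
k(L, V) = -5*L - 5*V (k(L, V) = -5*(L + V) = -5*L - 5*V)
16*k(t, R) = 16*(-5*33 - 5*(-20)) = 16*(-165 + 100) = 16*(-65) = -1040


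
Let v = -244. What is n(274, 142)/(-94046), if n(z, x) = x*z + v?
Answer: -19332/47023 ≈ -0.41112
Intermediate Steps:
n(z, x) = -244 + x*z (n(z, x) = x*z - 244 = -244 + x*z)
n(274, 142)/(-94046) = (-244 + 142*274)/(-94046) = (-244 + 38908)*(-1/94046) = 38664*(-1/94046) = -19332/47023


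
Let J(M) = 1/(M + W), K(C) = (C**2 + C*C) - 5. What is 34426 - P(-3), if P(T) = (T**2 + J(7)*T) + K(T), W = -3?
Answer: 137619/4 ≈ 34405.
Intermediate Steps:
K(C) = -5 + 2*C**2 (K(C) = (C**2 + C**2) - 5 = 2*C**2 - 5 = -5 + 2*C**2)
J(M) = 1/(-3 + M) (J(M) = 1/(M - 3) = 1/(-3 + M))
P(T) = -5 + 3*T**2 + T/4 (P(T) = (T**2 + T/(-3 + 7)) + (-5 + 2*T**2) = (T**2 + T/4) + (-5 + 2*T**2) = -5 + 3*T**2 + T/4)
34426 - P(-3) = 34426 - (-5 + 3*(-3)**2 + (1/4)*(-3)) = 34426 - (-5 + 3*9 - 3/4) = 34426 - (-5 + 27 - 3/4) = 34426 - 1*85/4 = 34426 - 85/4 = 137619/4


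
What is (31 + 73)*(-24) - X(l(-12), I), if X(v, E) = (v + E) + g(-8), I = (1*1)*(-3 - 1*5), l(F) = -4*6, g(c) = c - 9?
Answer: -2447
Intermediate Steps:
g(c) = -9 + c
l(F) = -24
I = -8 (I = 1*(-3 - 5) = 1*(-8) = -8)
X(v, E) = -17 + E + v (X(v, E) = (v + E) + (-9 - 8) = (E + v) - 17 = -17 + E + v)
(31 + 73)*(-24) - X(l(-12), I) = (31 + 73)*(-24) - (-17 - 8 - 24) = 104*(-24) - 1*(-49) = -2496 + 49 = -2447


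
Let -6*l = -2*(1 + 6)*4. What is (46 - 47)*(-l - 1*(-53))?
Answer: -131/3 ≈ -43.667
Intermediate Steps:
l = 28/3 (l = -(-2*(1 + 6))*4/6 = -(-2*7)*4/6 = -(-7)*4/3 = -⅙*(-56) = 28/3 ≈ 9.3333)
(46 - 47)*(-l - 1*(-53)) = (46 - 47)*(-1*28/3 - 1*(-53)) = -(-28/3 + 53) = -1*131/3 = -131/3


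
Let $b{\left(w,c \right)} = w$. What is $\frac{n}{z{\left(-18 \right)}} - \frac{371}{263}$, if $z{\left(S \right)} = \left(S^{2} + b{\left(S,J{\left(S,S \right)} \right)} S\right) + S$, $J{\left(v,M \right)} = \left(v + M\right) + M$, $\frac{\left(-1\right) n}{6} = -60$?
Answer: $- \frac{1545}{1841} \approx -0.83922$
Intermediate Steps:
$n = 360$ ($n = \left(-6\right) \left(-60\right) = 360$)
$J{\left(v,M \right)} = v + 2 M$ ($J{\left(v,M \right)} = \left(M + v\right) + M = v + 2 M$)
$z{\left(S \right)} = S + 2 S^{2}$ ($z{\left(S \right)} = \left(S^{2} + S S\right) + S = \left(S^{2} + S^{2}\right) + S = 2 S^{2} + S = S + 2 S^{2}$)
$\frac{n}{z{\left(-18 \right)}} - \frac{371}{263} = \frac{360}{\left(-18\right) \left(1 + 2 \left(-18\right)\right)} - \frac{371}{263} = \frac{360}{\left(-18\right) \left(1 - 36\right)} - \frac{371}{263} = \frac{360}{\left(-18\right) \left(-35\right)} - \frac{371}{263} = \frac{360}{630} - \frac{371}{263} = 360 \cdot \frac{1}{630} - \frac{371}{263} = \frac{4}{7} - \frac{371}{263} = - \frac{1545}{1841}$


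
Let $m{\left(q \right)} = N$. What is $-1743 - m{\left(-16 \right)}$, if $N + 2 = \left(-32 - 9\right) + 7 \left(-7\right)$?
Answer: $-1651$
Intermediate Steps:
$N = -92$ ($N = -2 + \left(\left(-32 - 9\right) + 7 \left(-7\right)\right) = -2 - 90 = -92$)
$m{\left(q \right)} = -92$
$-1743 - m{\left(-16 \right)} = -1743 - -92 = -1743 + 92 = -1651$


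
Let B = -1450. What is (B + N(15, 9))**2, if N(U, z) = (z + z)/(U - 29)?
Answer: 103205281/49 ≈ 2.1062e+6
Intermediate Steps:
N(U, z) = 2*z/(-29 + U) (N(U, z) = (2*z)/(-29 + U) = 2*z/(-29 + U))
(B + N(15, 9))**2 = (-1450 + 2*9/(-29 + 15))**2 = (-1450 + 2*9/(-14))**2 = (-1450 + 2*9*(-1/14))**2 = (-1450 - 9/7)**2 = (-10159/7)**2 = 103205281/49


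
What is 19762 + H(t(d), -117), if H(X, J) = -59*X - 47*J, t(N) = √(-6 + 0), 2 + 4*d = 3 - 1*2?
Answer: 25261 - 59*I*√6 ≈ 25261.0 - 144.52*I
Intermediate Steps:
d = -¼ (d = -½ + (3 - 1*2)/4 = -½ + (3 - 2)/4 = -½ + (¼)*1 = -½ + ¼ = -¼ ≈ -0.25000)
t(N) = I*√6 (t(N) = √(-6) = I*√6)
19762 + H(t(d), -117) = 19762 + (-59*I*√6 - 47*(-117)) = 19762 + (-59*I*√6 + 5499) = 19762 + (5499 - 59*I*√6) = 25261 - 59*I*√6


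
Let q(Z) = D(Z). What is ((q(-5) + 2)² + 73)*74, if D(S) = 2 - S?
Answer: 11396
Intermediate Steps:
q(Z) = 2 - Z
((q(-5) + 2)² + 73)*74 = (((2 - 1*(-5)) + 2)² + 73)*74 = (((2 + 5) + 2)² + 73)*74 = ((7 + 2)² + 73)*74 = (9² + 73)*74 = (81 + 73)*74 = 154*74 = 11396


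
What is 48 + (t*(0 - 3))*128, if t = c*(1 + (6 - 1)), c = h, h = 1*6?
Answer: -13776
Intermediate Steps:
h = 6
c = 6
t = 36 (t = 6*(1 + (6 - 1)) = 6*(1 + 5) = 6*6 = 36)
48 + (t*(0 - 3))*128 = 48 + (36*(0 - 3))*128 = 48 + (36*(-3))*128 = 48 - 108*128 = 48 - 13824 = -13776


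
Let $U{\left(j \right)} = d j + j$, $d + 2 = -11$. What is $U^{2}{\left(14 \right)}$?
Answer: $28224$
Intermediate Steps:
$d = -13$ ($d = -2 - 11 = -13$)
$U{\left(j \right)} = - 12 j$ ($U{\left(j \right)} = - 13 j + j = - 12 j$)
$U^{2}{\left(14 \right)} = \left(\left(-12\right) 14\right)^{2} = \left(-168\right)^{2} = 28224$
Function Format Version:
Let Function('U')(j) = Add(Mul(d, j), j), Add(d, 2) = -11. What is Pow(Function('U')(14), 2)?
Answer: 28224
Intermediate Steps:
d = -13 (d = Add(-2, -11) = -13)
Function('U')(j) = Mul(-12, j) (Function('U')(j) = Add(Mul(-13, j), j) = Mul(-12, j))
Pow(Function('U')(14), 2) = Pow(Mul(-12, 14), 2) = Pow(-168, 2) = 28224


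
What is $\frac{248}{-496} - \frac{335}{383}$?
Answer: $- \frac{1053}{766} \approx -1.3747$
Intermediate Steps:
$\frac{248}{-496} - \frac{335}{383} = 248 \left(- \frac{1}{496}\right) - \frac{335}{383} = - \frac{1}{2} - \frac{335}{383} = - \frac{1053}{766}$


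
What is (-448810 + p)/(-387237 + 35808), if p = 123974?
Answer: 324836/351429 ≈ 0.92433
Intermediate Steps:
(-448810 + p)/(-387237 + 35808) = (-448810 + 123974)/(-387237 + 35808) = -324836/(-351429) = -324836*(-1/351429) = 324836/351429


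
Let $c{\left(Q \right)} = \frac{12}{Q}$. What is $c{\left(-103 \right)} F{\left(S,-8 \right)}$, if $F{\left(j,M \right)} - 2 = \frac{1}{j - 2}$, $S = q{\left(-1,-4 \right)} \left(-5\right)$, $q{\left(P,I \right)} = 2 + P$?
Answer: $- \frac{156}{721} \approx -0.21637$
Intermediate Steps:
$S = -5$ ($S = \left(2 - 1\right) \left(-5\right) = 1 \left(-5\right) = -5$)
$F{\left(j,M \right)} = 2 + \frac{1}{-2 + j}$ ($F{\left(j,M \right)} = 2 + \frac{1}{j - 2} = 2 + \frac{1}{-2 + j}$)
$c{\left(-103 \right)} F{\left(S,-8 \right)} = \frac{12}{-103} \frac{-3 + 2 \left(-5\right)}{-2 - 5} = 12 \left(- \frac{1}{103}\right) \frac{-3 - 10}{-7} = - \frac{12 \left(\left(- \frac{1}{7}\right) \left(-13\right)\right)}{103} = \left(- \frac{12}{103}\right) \frac{13}{7} = - \frac{156}{721}$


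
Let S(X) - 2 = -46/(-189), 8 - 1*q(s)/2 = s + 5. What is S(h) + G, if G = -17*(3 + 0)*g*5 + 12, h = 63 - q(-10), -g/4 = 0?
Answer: 2692/189 ≈ 14.243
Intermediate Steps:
q(s) = 6 - 2*s (q(s) = 16 - 2*(s + 5) = 16 - 2*(5 + s) = 16 + (-10 - 2*s) = 6 - 2*s)
g = 0 (g = -4*0 = 0)
h = 37 (h = 63 - (6 - 2*(-10)) = 63 - (6 + 20) = 63 - 1*26 = 63 - 26 = 37)
S(X) = 424/189 (S(X) = 2 - 46/(-189) = 2 - 46*(-1/189) = 2 + 46/189 = 424/189)
G = 12 (G = -17*(3 + 0)*0*5 + 12 = -17*3*0*5 + 12 = -0*5 + 12 = -17*0 + 12 = 0 + 12 = 12)
S(h) + G = 424/189 + 12 = 2692/189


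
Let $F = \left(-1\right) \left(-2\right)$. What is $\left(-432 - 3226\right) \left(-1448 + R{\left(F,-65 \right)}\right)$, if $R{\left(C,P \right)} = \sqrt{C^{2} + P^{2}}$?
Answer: $5296784 - 3658 \sqrt{4229} \approx 5.0589 \cdot 10^{6}$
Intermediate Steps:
$F = 2$
$\left(-432 - 3226\right) \left(-1448 + R{\left(F,-65 \right)}\right) = \left(-432 - 3226\right) \left(-1448 + \sqrt{2^{2} + \left(-65\right)^{2}}\right) = - 3658 \left(-1448 + \sqrt{4 + 4225}\right) = - 3658 \left(-1448 + \sqrt{4229}\right) = 5296784 - 3658 \sqrt{4229}$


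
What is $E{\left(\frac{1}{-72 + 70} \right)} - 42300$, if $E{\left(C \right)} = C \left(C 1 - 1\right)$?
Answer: $- \frac{169197}{4} \approx -42299.0$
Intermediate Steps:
$E{\left(C \right)} = C \left(-1 + C\right)$ ($E{\left(C \right)} = C \left(C - 1\right) = C \left(-1 + C\right)$)
$E{\left(\frac{1}{-72 + 70} \right)} - 42300 = \frac{-1 + \frac{1}{-72 + 70}}{-72 + 70} - 42300 = \frac{-1 + \frac{1}{-2}}{-2} - 42300 = - \frac{-1 - \frac{1}{2}}{2} - 42300 = \left(- \frac{1}{2}\right) \left(- \frac{3}{2}\right) - 42300 = \frac{3}{4} - 42300 = - \frac{169197}{4}$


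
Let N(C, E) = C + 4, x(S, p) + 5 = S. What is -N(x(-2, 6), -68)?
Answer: 3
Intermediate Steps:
x(S, p) = -5 + S
N(C, E) = 4 + C
-N(x(-2, 6), -68) = -(4 + (-5 - 2)) = -(4 - 7) = -1*(-3) = 3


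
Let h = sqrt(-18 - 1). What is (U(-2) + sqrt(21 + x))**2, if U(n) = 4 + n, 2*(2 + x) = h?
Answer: (4 + sqrt(2)*sqrt(38 + I*sqrt(19)))**2/4 ≈ 40.464 + 3.1778*I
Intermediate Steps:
h = I*sqrt(19) (h = sqrt(-19) = I*sqrt(19) ≈ 4.3589*I)
x = -2 + I*sqrt(19)/2 (x = -2 + (I*sqrt(19))/2 = -2 + I*sqrt(19)/2 ≈ -2.0 + 2.1795*I)
(U(-2) + sqrt(21 + x))**2 = ((4 - 2) + sqrt(21 + (-2 + I*sqrt(19)/2)))**2 = (2 + sqrt(19 + I*sqrt(19)/2))**2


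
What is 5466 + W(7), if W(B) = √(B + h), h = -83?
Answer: 5466 + 2*I*√19 ≈ 5466.0 + 8.7178*I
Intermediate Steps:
W(B) = √(-83 + B) (W(B) = √(B - 83) = √(-83 + B))
5466 + W(7) = 5466 + √(-83 + 7) = 5466 + √(-76) = 5466 + 2*I*√19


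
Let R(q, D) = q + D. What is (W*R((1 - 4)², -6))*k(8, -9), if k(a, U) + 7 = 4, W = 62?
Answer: -558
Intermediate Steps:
k(a, U) = -3 (k(a, U) = -7 + 4 = -3)
R(q, D) = D + q
(W*R((1 - 4)², -6))*k(8, -9) = (62*(-6 + (1 - 4)²))*(-3) = (62*(-6 + (-3)²))*(-3) = (62*(-6 + 9))*(-3) = (62*3)*(-3) = 186*(-3) = -558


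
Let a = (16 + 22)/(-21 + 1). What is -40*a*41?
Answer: 3116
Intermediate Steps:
a = -19/10 (a = 38/(-20) = 38*(-1/20) = -19/10 ≈ -1.9000)
-40*a*41 = -40*(-19/10)*41 = 76*41 = 3116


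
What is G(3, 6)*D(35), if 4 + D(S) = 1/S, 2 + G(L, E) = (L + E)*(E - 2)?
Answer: -4726/35 ≈ -135.03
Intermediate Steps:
G(L, E) = -2 + (-2 + E)*(E + L) (G(L, E) = -2 + (L + E)*(E - 2) = -2 + (E + L)*(-2 + E) = -2 + (-2 + E)*(E + L))
D(S) = -4 + 1/S
G(3, 6)*D(35) = (-2 + 6² - 2*6 - 2*3 + 6*3)*(-4 + 1/35) = (-2 + 36 - 12 - 6 + 18)*(-4 + 1/35) = 34*(-139/35) = -4726/35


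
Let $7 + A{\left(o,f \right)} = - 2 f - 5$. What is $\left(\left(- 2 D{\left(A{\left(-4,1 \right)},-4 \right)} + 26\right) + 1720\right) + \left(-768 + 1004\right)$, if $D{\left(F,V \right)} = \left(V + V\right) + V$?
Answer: $2006$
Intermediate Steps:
$A{\left(o,f \right)} = -12 - 2 f$ ($A{\left(o,f \right)} = -7 - \left(5 + 2 f\right) = -12 - 2 f$)
$D{\left(F,V \right)} = 3 V$ ($D{\left(F,V \right)} = 2 V + V = 3 V$)
$\left(\left(- 2 D{\left(A{\left(-4,1 \right)},-4 \right)} + 26\right) + 1720\right) + \left(-768 + 1004\right) = \left(\left(- 2 \cdot 3 \left(-4\right) + 26\right) + 1720\right) + \left(-768 + 1004\right) = \left(\left(\left(-2\right) \left(-12\right) + 26\right) + 1720\right) + 236 = \left(\left(24 + 26\right) + 1720\right) + 236 = \left(50 + 1720\right) + 236 = 1770 + 236 = 2006$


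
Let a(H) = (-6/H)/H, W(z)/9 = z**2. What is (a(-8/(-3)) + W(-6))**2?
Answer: 106936281/1024 ≈ 1.0443e+5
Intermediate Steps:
W(z) = 9*z**2
a(H) = -6/H**2
(a(-8/(-3)) + W(-6))**2 = (-6/(-8/(-3))**2 + 9*(-6)**2)**2 = (-6/(-8*(-1/3))**2 + 9*36)**2 = (-6/(8/3)**2 + 324)**2 = (-6*9/64 + 324)**2 = (-27/32 + 324)**2 = (10341/32)**2 = 106936281/1024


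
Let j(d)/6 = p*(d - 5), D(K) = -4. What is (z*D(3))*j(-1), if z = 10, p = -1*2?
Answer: -2880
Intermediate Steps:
p = -2
j(d) = 60 - 12*d (j(d) = 6*(-2*(d - 5)) = 6*(-2*(-5 + d)) = 6*(10 - 2*d) = 60 - 12*d)
(z*D(3))*j(-1) = (10*(-4))*(60 - 12*(-1)) = -40*(60 + 12) = -40*72 = -2880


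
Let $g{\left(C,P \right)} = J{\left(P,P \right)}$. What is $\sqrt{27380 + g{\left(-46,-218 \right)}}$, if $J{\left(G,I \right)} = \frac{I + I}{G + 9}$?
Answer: $\frac{2 \sqrt{299019226}}{209} \approx 165.48$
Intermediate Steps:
$J{\left(G,I \right)} = \frac{2 I}{9 + G}$
$g{\left(C,P \right)} = \frac{2 P}{9 + P}$
$\sqrt{27380 + g{\left(-46,-218 \right)}} = \sqrt{27380 + 2 \left(-218\right) \frac{1}{9 - 218}} = \sqrt{27380 + 2 \left(-218\right) \frac{1}{-209}} = \sqrt{27380 + 2 \left(-218\right) \left(- \frac{1}{209}\right)} = \sqrt{27380 + \frac{436}{209}} = \sqrt{\frac{5722856}{209}} = \frac{2 \sqrt{299019226}}{209}$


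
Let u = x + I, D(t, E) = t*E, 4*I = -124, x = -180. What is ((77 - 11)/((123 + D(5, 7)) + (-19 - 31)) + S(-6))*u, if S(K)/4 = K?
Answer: 88831/18 ≈ 4935.1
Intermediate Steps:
I = -31 (I = (¼)*(-124) = -31)
S(K) = 4*K
D(t, E) = E*t
u = -211 (u = -180 - 31 = -211)
((77 - 11)/((123 + D(5, 7)) + (-19 - 31)) + S(-6))*u = ((77 - 11)/((123 + 7*5) + (-19 - 31)) + 4*(-6))*(-211) = (66/((123 + 35) - 50) - 24)*(-211) = (66/(158 - 50) - 24)*(-211) = (66/108 - 24)*(-211) = (66*(1/108) - 24)*(-211) = (11/18 - 24)*(-211) = -421/18*(-211) = 88831/18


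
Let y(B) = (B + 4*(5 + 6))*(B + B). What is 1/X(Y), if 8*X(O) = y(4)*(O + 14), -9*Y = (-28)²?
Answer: -3/10528 ≈ -0.00028495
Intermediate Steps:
y(B) = 2*B*(44 + B) (y(B) = (B + 4*11)*(2*B) = (B + 44)*(2*B) = (44 + B)*(2*B) = 2*B*(44 + B))
Y = -784/9 (Y = -⅑*(-28)² = -⅑*784 = -784/9 ≈ -87.111)
X(O) = 672 + 48*O (X(O) = ((2*4*(44 + 4))*(O + 14))/8 = ((2*4*48)*(14 + O))/8 = (384*(14 + O))/8 = (5376 + 384*O)/8 = 672 + 48*O)
1/X(Y) = 1/(672 + 48*(-784/9)) = 1/(672 - 12544/3) = 1/(-10528/3) = -3/10528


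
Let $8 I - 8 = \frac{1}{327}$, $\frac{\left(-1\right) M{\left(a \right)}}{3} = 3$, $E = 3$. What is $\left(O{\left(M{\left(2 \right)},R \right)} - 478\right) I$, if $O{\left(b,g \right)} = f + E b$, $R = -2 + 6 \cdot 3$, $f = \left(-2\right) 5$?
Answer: $- \frac{1347755}{2616} \approx -515.2$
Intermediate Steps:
$f = -10$
$R = 16$ ($R = -2 + 18 = 16$)
$M{\left(a \right)} = -9$ ($M{\left(a \right)} = \left(-3\right) 3 = -9$)
$I = \frac{2617}{2616}$ ($I = 1 + \frac{1}{8 \cdot 327} = 1 + \frac{1}{8} \cdot \frac{1}{327} = 1 + \frac{1}{2616} = \frac{2617}{2616} \approx 1.0004$)
$O{\left(b,g \right)} = -10 + 3 b$
$\left(O{\left(M{\left(2 \right)},R \right)} - 478\right) I = \left(\left(-10 + 3 \left(-9\right)\right) - 478\right) \frac{2617}{2616} = \left(\left(-10 - 27\right) - 478\right) \frac{2617}{2616} = \left(-37 - 478\right) \frac{2617}{2616} = \left(-515\right) \frac{2617}{2616} = - \frac{1347755}{2616}$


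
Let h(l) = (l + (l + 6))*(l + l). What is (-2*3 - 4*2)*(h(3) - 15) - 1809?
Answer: -2607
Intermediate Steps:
h(l) = 2*l*(6 + 2*l) (h(l) = (l + (6 + l))*(2*l) = (6 + 2*l)*(2*l) = 2*l*(6 + 2*l))
(-2*3 - 4*2)*(h(3) - 15) - 1809 = (-2*3 - 4*2)*(4*3*(3 + 3) - 15) - 1809 = (-6 - 8)*(4*3*6 - 15) - 1809 = -14*(72 - 15) - 1809 = -14*57 - 1809 = -798 - 1809 = -2607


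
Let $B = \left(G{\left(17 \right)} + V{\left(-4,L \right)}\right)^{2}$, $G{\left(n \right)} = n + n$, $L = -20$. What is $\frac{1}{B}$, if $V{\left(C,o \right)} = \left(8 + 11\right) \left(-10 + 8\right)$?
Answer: $\frac{1}{16} \approx 0.0625$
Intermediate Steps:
$G{\left(n \right)} = 2 n$
$V{\left(C,o \right)} = -38$ ($V{\left(C,o \right)} = 19 \left(-2\right) = -38$)
$B = 16$ ($B = \left(2 \cdot 17 - 38\right)^{2} = \left(34 - 38\right)^{2} = \left(-4\right)^{2} = 16$)
$\frac{1}{B} = \frac{1}{16}$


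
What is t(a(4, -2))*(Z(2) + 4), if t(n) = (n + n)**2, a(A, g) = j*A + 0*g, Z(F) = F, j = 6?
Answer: 13824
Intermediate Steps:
a(A, g) = 6*A (a(A, g) = 6*A + 0*g = 6*A + 0 = 6*A)
t(n) = 4*n**2 (t(n) = (2*n)**2 = 4*n**2)
t(a(4, -2))*(Z(2) + 4) = (4*(6*4)**2)*(2 + 4) = (4*24**2)*6 = (4*576)*6 = 2304*6 = 13824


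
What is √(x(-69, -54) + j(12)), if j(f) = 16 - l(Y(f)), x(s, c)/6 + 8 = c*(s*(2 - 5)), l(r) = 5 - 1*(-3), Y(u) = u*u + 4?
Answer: 2*I*√16777 ≈ 259.05*I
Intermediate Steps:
Y(u) = 4 + u² (Y(u) = u² + 4 = 4 + u²)
l(r) = 8 (l(r) = 5 + 3 = 8)
x(s, c) = -48 - 18*c*s (x(s, c) = -48 + 6*(c*(s*(2 - 5))) = -48 + 6*(c*(s*(-3))) = -48 + 6*(c*(-3*s)) = -48 + 6*(-3*c*s) = -48 - 18*c*s)
j(f) = 8 (j(f) = 16 - 1*8 = 16 - 8 = 8)
√(x(-69, -54) + j(12)) = √((-48 - 18*(-54)*(-69)) + 8) = √((-48 - 67068) + 8) = √(-67116 + 8) = √(-67108) = 2*I*√16777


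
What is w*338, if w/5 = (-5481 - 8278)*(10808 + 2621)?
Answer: -312260642590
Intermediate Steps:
w = -923848055 (w = 5*((-5481 - 8278)*(10808 + 2621)) = 5*(-13759*13429) = 5*(-184769611) = -923848055)
w*338 = -923848055*338 = -312260642590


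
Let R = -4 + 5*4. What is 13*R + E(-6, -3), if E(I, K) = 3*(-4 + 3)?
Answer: 205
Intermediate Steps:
E(I, K) = -3 (E(I, K) = 3*(-1) = -3)
R = 16 (R = -4 + 20 = 16)
13*R + E(-6, -3) = 13*16 - 3 = 208 - 3 = 205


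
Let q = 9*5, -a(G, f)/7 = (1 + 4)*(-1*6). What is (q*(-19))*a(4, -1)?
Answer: -179550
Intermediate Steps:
a(G, f) = 210 (a(G, f) = -7*(1 + 4)*(-1*6) = -35*(-6) = -7*(-30) = 210)
q = 45
(q*(-19))*a(4, -1) = (45*(-19))*210 = -855*210 = -179550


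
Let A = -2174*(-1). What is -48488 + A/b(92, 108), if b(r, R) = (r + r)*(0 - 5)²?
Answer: -111521313/2300 ≈ -48488.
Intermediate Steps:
b(r, R) = 50*r (b(r, R) = (2*r)*(-5)² = (2*r)*25 = 50*r)
A = 2174
-48488 + A/b(92, 108) = -48488 + 2174/((50*92)) = -48488 + 2174/4600 = -48488 + 2174*(1/4600) = -48488 + 1087/2300 = -111521313/2300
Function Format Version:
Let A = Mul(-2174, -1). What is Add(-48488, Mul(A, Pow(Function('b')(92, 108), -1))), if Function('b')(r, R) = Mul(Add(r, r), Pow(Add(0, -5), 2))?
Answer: Rational(-111521313, 2300) ≈ -48488.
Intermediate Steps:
Function('b')(r, R) = Mul(50, r) (Function('b')(r, R) = Mul(Mul(2, r), Pow(-5, 2)) = Mul(Mul(2, r), 25) = Mul(50, r))
A = 2174
Add(-48488, Mul(A, Pow(Function('b')(92, 108), -1))) = Add(-48488, Mul(2174, Pow(Mul(50, 92), -1))) = Add(-48488, Mul(2174, Pow(4600, -1))) = Add(-48488, Mul(2174, Rational(1, 4600))) = Add(-48488, Rational(1087, 2300)) = Rational(-111521313, 2300)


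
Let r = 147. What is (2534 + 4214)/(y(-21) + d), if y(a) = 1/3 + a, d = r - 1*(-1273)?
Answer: 10122/2099 ≈ 4.8223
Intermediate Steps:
d = 1420 (d = 147 - 1*(-1273) = 147 + 1273 = 1420)
y(a) = ⅓ + a (y(a) = 1*(⅓) + a = ⅓ + a)
(2534 + 4214)/(y(-21) + d) = (2534 + 4214)/((⅓ - 21) + 1420) = 6748/(-62/3 + 1420) = 6748/(4198/3) = 6748*(3/4198) = 10122/2099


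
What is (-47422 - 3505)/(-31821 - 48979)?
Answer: 50927/80800 ≈ 0.63028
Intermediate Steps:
(-47422 - 3505)/(-31821 - 48979) = -50927/(-80800) = -50927*(-1/80800) = 50927/80800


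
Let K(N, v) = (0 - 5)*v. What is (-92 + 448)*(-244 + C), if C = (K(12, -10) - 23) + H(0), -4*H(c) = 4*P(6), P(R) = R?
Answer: -79388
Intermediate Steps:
K(N, v) = -5*v
H(c) = -6
C = 21 (C = (-5*(-10) - 23) - 6 = (50 - 23) - 6 = 27 - 6 = 21)
(-92 + 448)*(-244 + C) = (-92 + 448)*(-244 + 21) = 356*(-223) = -79388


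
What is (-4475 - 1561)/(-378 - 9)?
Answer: 2012/129 ≈ 15.597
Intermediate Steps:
(-4475 - 1561)/(-378 - 9) = -6036/(-387) = -6036*(-1/387) = 2012/129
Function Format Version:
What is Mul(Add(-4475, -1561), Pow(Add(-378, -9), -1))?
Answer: Rational(2012, 129) ≈ 15.597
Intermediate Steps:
Mul(Add(-4475, -1561), Pow(Add(-378, -9), -1)) = Mul(-6036, Pow(-387, -1)) = Mul(-6036, Rational(-1, 387)) = Rational(2012, 129)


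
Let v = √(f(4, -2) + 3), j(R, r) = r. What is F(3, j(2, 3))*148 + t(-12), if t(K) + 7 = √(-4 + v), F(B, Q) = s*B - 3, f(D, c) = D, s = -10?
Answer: -4891 + I*√(4 - √7) ≈ -4891.0 + 1.1637*I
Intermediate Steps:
v = √7 (v = √(4 + 3) = √7 ≈ 2.6458)
F(B, Q) = -3 - 10*B (F(B, Q) = -10*B - 3 = -3 - 10*B)
t(K) = -7 + √(-4 + √7)
F(3, j(2, 3))*148 + t(-12) = (-3 - 10*3)*148 + (-7 + I*√(4 - √7)) = (-3 - 30)*148 + (-7 + I*√(4 - √7)) = -33*148 + (-7 + I*√(4 - √7)) = -4884 + (-7 + I*√(4 - √7)) = -4891 + I*√(4 - √7)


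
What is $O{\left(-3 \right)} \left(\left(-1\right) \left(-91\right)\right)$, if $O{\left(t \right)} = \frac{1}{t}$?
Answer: $- \frac{91}{3} \approx -30.333$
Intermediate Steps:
$O{\left(-3 \right)} \left(\left(-1\right) \left(-91\right)\right) = \frac{\left(-1\right) \left(-91\right)}{-3} = \left(- \frac{1}{3}\right) 91 = - \frac{91}{3}$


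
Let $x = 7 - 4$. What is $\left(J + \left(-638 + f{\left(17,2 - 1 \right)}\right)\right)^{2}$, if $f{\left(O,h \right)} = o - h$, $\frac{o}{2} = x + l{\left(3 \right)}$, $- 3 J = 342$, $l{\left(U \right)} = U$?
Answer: $549081$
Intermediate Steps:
$x = 3$ ($x = 7 - 4 = 3$)
$J = -114$ ($J = \left(- \frac{1}{3}\right) 342 = -114$)
$o = 12$ ($o = 2 \left(3 + 3\right) = 2 \cdot 6 = 12$)
$f{\left(O,h \right)} = 12 - h$
$\left(J + \left(-638 + f{\left(17,2 - 1 \right)}\right)\right)^{2} = \left(-114 + \left(-638 + \left(12 - \left(2 - 1\right)\right)\right)\right)^{2} = \left(-114 + \left(-638 + \left(12 - 1\right)\right)\right)^{2} = \left(-114 + \left(-638 + 11\right)\right)^{2} = \left(-114 - 627\right)^{2} = \left(-741\right)^{2} = 549081$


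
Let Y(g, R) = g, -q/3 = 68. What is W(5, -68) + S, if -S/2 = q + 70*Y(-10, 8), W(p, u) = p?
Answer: 1813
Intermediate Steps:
q = -204 (q = -3*68 = -204)
S = 1808 (S = -2*(-204 + 70*(-10)) = -2*(-204 - 700) = -2*(-904) = 1808)
W(5, -68) + S = 5 + 1808 = 1813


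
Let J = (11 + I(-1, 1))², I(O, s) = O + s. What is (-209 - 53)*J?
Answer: -31702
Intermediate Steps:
J = 121 (J = (11 + (-1 + 1))² = (11 + 0)² = 11² = 121)
(-209 - 53)*J = (-209 - 53)*121 = -262*121 = -31702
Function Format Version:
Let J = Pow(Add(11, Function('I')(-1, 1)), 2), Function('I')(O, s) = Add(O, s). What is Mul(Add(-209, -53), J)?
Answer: -31702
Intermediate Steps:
J = 121 (J = Pow(Add(11, Add(-1, 1)), 2) = Pow(Add(11, 0), 2) = Pow(11, 2) = 121)
Mul(Add(-209, -53), J) = Mul(Add(-209, -53), 121) = Mul(-262, 121) = -31702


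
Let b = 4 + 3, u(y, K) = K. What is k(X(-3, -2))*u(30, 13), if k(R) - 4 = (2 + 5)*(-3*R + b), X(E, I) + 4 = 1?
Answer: 1508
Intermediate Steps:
X(E, I) = -3 (X(E, I) = -4 + 1 = -3)
b = 7
k(R) = 53 - 21*R (k(R) = 4 + (2 + 5)*(-3*R + 7) = 4 + 7*(7 - 3*R) = 4 + (49 - 21*R) = 53 - 21*R)
k(X(-3, -2))*u(30, 13) = (53 - 21*(-3))*13 = (53 + 63)*13 = 116*13 = 1508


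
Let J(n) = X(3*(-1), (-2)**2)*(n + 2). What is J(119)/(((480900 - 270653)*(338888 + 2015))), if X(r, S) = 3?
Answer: 363/71673833041 ≈ 5.0646e-9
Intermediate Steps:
J(n) = 6 + 3*n (J(n) = 3*(n + 2) = 3*(2 + n) = 6 + 3*n)
J(119)/(((480900 - 270653)*(338888 + 2015))) = (6 + 3*119)/(((480900 - 270653)*(338888 + 2015))) = (6 + 357)/((210247*340903)) = 363/71673833041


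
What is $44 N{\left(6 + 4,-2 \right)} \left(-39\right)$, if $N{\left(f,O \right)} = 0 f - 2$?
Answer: $3432$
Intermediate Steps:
$N{\left(f,O \right)} = -2$ ($N{\left(f,O \right)} = 0 - 2 = -2$)
$44 N{\left(6 + 4,-2 \right)} \left(-39\right) = 44 \left(-2\right) \left(-39\right) = \left(-88\right) \left(-39\right) = 3432$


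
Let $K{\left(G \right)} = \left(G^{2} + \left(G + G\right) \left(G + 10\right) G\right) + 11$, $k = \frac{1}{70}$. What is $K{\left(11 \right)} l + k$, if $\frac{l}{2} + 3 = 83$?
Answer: $\frac{58396801}{70} \approx 8.3424 \cdot 10^{5}$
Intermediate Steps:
$l = 160$ ($l = -6 + 2 \cdot 83 = -6 + 166 = 160$)
$k = \frac{1}{70} \approx 0.014286$
$K{\left(G \right)} = 11 + G^{2} + 2 G^{2} \left(10 + G\right)$ ($K{\left(G \right)} = \left(G^{2} + 2 G \left(10 + G\right) G\right) + 11 = \left(G^{2} + 2 G^{2} \left(10 + G\right)\right) + 11 = 11 + G^{2} + 2 G^{2} \left(10 + G\right)$)
$K{\left(11 \right)} l + k = \left(11 + 2 \cdot 11^{3} + 21 \cdot 11^{2}\right) 160 + \frac{1}{70} = \left(11 + 2 \cdot 1331 + 21 \cdot 121\right) 160 + \frac{1}{70} = \left(11 + 2662 + 2541\right) 160 + \frac{1}{70} = 5214 \cdot 160 + \frac{1}{70} = 834240 + \frac{1}{70} = \frac{58396801}{70}$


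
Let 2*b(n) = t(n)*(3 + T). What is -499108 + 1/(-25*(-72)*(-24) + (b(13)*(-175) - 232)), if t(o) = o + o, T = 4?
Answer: -29625553557/59357 ≈ -4.9911e+5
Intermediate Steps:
t(o) = 2*o
b(n) = 7*n (b(n) = ((2*n)*(3 + 4))/2 = ((2*n)*7)/2 = (14*n)/2 = 7*n)
-499108 + 1/(-25*(-72)*(-24) + (b(13)*(-175) - 232)) = -499108 + 1/(-25*(-72)*(-24) + ((7*13)*(-175) - 232)) = -499108 + 1/(1800*(-24) + (91*(-175) - 232)) = -499108 + 1/(-43200 + (-15925 - 232)) = -499108 + 1/(-43200 - 16157) = -499108 + 1/(-59357) = -499108 - 1/59357 = -29625553557/59357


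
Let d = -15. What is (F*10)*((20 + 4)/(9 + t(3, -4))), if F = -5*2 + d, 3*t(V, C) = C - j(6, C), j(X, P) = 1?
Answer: -9000/11 ≈ -818.18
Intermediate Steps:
t(V, C) = -⅓ + C/3 (t(V, C) = (C - 1*1)/3 = (C - 1)/3 = (-1 + C)/3 = -⅓ + C/3)
F = -25 (F = -5*2 - 15 = -10 - 15 = -25)
(F*10)*((20 + 4)/(9 + t(3, -4))) = (-25*10)*((20 + 4)/(9 + (-⅓ + (⅓)*(-4)))) = -6000/(9 + (-⅓ - 4/3)) = -6000/(9 - 5/3) = -6000/22/3 = -6000*3/22 = -250*36/11 = -9000/11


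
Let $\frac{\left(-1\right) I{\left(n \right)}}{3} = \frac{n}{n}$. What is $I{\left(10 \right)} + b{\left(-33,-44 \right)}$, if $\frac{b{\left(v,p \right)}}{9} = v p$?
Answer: $13065$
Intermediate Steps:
$I{\left(n \right)} = -3$ ($I{\left(n \right)} = - 3 \frac{n}{n} = \left(-3\right) 1 = -3$)
$b{\left(v,p \right)} = 9 p v$ ($b{\left(v,p \right)} = 9 v p = 9 p v$)
$I{\left(10 \right)} + b{\left(-33,-44 \right)} = -3 + 9 \left(-44\right) \left(-33\right) = -3 + 13068 = 13065$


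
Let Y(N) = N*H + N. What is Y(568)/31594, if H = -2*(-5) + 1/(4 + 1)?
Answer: 15904/78985 ≈ 0.20135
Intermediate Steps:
H = 51/5 (H = 10 + 1/5 = 10 + ⅕ = 51/5 ≈ 10.200)
Y(N) = 56*N/5 (Y(N) = N*(51/5) + N = 51*N/5 + N = 56*N/5)
Y(568)/31594 = ((56/5)*568)/31594 = (31808/5)*(1/31594) = 15904/78985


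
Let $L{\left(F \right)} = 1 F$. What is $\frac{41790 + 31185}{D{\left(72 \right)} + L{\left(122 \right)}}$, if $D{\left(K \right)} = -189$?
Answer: $- \frac{72975}{67} \approx -1089.2$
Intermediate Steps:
$L{\left(F \right)} = F$
$\frac{41790 + 31185}{D{\left(72 \right)} + L{\left(122 \right)}} = \frac{41790 + 31185}{-189 + 122} = \frac{72975}{-67} = 72975 \left(- \frac{1}{67}\right) = - \frac{72975}{67}$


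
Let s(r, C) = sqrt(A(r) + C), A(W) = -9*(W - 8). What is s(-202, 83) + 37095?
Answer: 37095 + sqrt(1973) ≈ 37139.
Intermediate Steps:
A(W) = 72 - 9*W (A(W) = -9*(-8 + W) = 72 - 9*W)
s(r, C) = sqrt(72 + C - 9*r) (s(r, C) = sqrt((72 - 9*r) + C) = sqrt(72 + C - 9*r))
s(-202, 83) + 37095 = sqrt(72 + 83 - 9*(-202)) + 37095 = sqrt(72 + 83 + 1818) + 37095 = sqrt(1973) + 37095 = 37095 + sqrt(1973)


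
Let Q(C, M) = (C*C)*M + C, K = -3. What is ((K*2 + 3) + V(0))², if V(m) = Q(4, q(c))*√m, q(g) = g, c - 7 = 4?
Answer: 9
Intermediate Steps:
c = 11 (c = 7 + 4 = 11)
Q(C, M) = C + M*C² (Q(C, M) = C²*M + C = M*C² + C = C + M*C²)
V(m) = 180*√m (V(m) = (4*(1 + 4*11))*√m = (4*(1 + 44))*√m = (4*45)*√m = 180*√m)
((K*2 + 3) + V(0))² = ((-3*2 + 3) + 180*√0)² = ((-6 + 3) + 180*0)² = (-3 + 0)² = (-3)² = 9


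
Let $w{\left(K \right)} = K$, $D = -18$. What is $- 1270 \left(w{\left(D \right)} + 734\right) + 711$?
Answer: $-908609$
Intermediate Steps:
$- 1270 \left(w{\left(D \right)} + 734\right) + 711 = - 1270 \left(-18 + 734\right) + 711 = \left(-1270\right) 716 + 711 = -909320 + 711 = -908609$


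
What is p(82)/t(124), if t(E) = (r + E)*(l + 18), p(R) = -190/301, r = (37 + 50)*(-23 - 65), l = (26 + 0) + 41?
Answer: 19/19270622 ≈ 9.8596e-7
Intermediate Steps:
l = 67 (l = 26 + 41 = 67)
r = -7656 (r = 87*(-88) = -7656)
p(R) = -190/301 (p(R) = -190*1/301 = -190/301)
t(E) = -650760 + 85*E (t(E) = (-7656 + E)*(67 + 18) = (-7656 + E)*85 = -650760 + 85*E)
p(82)/t(124) = -190/(301*(-650760 + 85*124)) = -190/(301*(-650760 + 10540)) = -190/301/(-640220) = -190/301*(-1/640220) = 19/19270622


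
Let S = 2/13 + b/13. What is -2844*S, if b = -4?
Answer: 5688/13 ≈ 437.54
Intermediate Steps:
S = -2/13 (S = 2/13 - 4/13 = -2/13 ≈ -0.15385)
-2844*S = -2844*(-2/13) = 5688/13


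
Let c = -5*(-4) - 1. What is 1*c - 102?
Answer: -83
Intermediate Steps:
c = 19 (c = 20 - 1 = 19)
1*c - 102 = 1*19 - 102 = 19 - 102 = -83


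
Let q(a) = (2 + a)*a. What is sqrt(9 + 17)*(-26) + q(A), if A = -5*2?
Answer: 80 - 26*sqrt(26) ≈ -52.575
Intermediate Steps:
A = -10
q(a) = a*(2 + a)
sqrt(9 + 17)*(-26) + q(A) = sqrt(9 + 17)*(-26) - 10*(2 - 10) = sqrt(26)*(-26) - 10*(-8) = -26*sqrt(26) + 80 = 80 - 26*sqrt(26)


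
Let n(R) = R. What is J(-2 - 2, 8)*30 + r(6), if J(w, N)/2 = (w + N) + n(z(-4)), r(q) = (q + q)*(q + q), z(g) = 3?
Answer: 564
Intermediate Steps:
r(q) = 4*q² (r(q) = (2*q)*(2*q) = 4*q²)
J(w, N) = 6 + 2*N + 2*w (J(w, N) = 2*((w + N) + 3) = 2*((N + w) + 3) = 2*(3 + N + w) = 6 + 2*N + 2*w)
J(-2 - 2, 8)*30 + r(6) = (6 + 2*8 + 2*(-2 - 2))*30 + 4*6² = (6 + 16 + 2*(-4))*30 + 4*36 = (6 + 16 - 8)*30 + 144 = 14*30 + 144 = 420 + 144 = 564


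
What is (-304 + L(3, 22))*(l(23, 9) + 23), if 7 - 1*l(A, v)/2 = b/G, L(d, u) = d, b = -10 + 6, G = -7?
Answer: -10793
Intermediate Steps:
b = -4
l(A, v) = 90/7 (l(A, v) = 14 - (-8)/(-7) = 14 - (-8)*(-1)/7 = 14 - 2*4/7 = 14 - 8/7 = 90/7)
(-304 + L(3, 22))*(l(23, 9) + 23) = (-304 + 3)*(90/7 + 23) = -301*251/7 = -10793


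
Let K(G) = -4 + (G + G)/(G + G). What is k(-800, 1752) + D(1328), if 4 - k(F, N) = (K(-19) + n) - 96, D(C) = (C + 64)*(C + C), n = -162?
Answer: 3697417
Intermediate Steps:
K(G) = -3 (K(G) = -4 + (2*G)/((2*G)) = -4 + (2*G)*(1/(2*G)) = -4 + 1 = -3)
D(C) = 2*C*(64 + C) (D(C) = (64 + C)*(2*C) = 2*C*(64 + C))
k(F, N) = 265 (k(F, N) = 4 - ((-3 - 162) - 96) = 4 - (-165 - 96) = 4 - 1*(-261) = 4 + 261 = 265)
k(-800, 1752) + D(1328) = 265 + 2*1328*(64 + 1328) = 265 + 2*1328*1392 = 265 + 3697152 = 3697417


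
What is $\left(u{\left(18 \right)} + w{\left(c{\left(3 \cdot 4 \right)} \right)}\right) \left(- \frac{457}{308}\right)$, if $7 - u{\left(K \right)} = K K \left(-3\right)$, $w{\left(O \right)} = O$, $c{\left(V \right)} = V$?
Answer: $- \frac{452887}{308} \approx -1470.4$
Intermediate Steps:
$u{\left(K \right)} = 7 + 3 K^{2}$ ($u{\left(K \right)} = 7 - K K \left(-3\right) = 7 - K^{2} \left(-3\right) = 7 - - 3 K^{2} = 7 + 3 K^{2}$)
$\left(u{\left(18 \right)} + w{\left(c{\left(3 \cdot 4 \right)} \right)}\right) \left(- \frac{457}{308}\right) = \left(\left(7 + 3 \cdot 18^{2}\right) + 3 \cdot 4\right) \left(- \frac{457}{308}\right) = \left(\left(7 + 3 \cdot 324\right) + 12\right) \left(\left(-457\right) \frac{1}{308}\right) = \left(\left(7 + 972\right) + 12\right) \left(- \frac{457}{308}\right) = \left(979 + 12\right) \left(- \frac{457}{308}\right) = 991 \left(- \frac{457}{308}\right) = - \frac{452887}{308}$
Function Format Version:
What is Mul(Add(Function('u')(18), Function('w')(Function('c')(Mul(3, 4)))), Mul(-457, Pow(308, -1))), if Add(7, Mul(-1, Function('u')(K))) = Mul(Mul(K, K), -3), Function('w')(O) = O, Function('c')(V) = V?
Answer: Rational(-452887, 308) ≈ -1470.4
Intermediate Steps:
Function('u')(K) = Add(7, Mul(3, Pow(K, 2))) (Function('u')(K) = Add(7, Mul(-1, Mul(Mul(K, K), -3))) = Add(7, Mul(-1, Mul(Pow(K, 2), -3))) = Add(7, Mul(-1, Mul(-3, Pow(K, 2)))) = Add(7, Mul(3, Pow(K, 2))))
Mul(Add(Function('u')(18), Function('w')(Function('c')(Mul(3, 4)))), Mul(-457, Pow(308, -1))) = Mul(Add(Add(7, Mul(3, Pow(18, 2))), Mul(3, 4)), Mul(-457, Pow(308, -1))) = Mul(Add(Add(7, Mul(3, 324)), 12), Mul(-457, Rational(1, 308))) = Mul(Add(Add(7, 972), 12), Rational(-457, 308)) = Mul(Add(979, 12), Rational(-457, 308)) = Mul(991, Rational(-457, 308)) = Rational(-452887, 308)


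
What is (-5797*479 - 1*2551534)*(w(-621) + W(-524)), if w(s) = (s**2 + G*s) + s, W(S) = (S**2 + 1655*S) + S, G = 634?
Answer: 3206899489014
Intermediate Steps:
W(S) = S**2 + 1656*S
w(s) = s**2 + 635*s (w(s) = (s**2 + 634*s) + s = s**2 + 635*s)
(-5797*479 - 1*2551534)*(w(-621) + W(-524)) = (-5797*479 - 1*2551534)*(-621*(635 - 621) - 524*(1656 - 524)) = (-2776763 - 2551534)*(-621*14 - 524*1132) = -5328297*(-8694 - 593168) = -5328297*(-601862) = 3206899489014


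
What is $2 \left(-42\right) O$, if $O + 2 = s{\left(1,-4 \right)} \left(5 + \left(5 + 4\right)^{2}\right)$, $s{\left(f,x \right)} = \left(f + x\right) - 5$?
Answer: $57960$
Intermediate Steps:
$s{\left(f,x \right)} = -5 + f + x$
$O = -690$ ($O = -2 + \left(-5 + 1 - 4\right) \left(5 + \left(5 + 4\right)^{2}\right) = -2 - 8 \left(5 + 9^{2}\right) = -2 - 8 \left(5 + 81\right) = -2 - 688 = -690$)
$2 \left(-42\right) O = 2 \left(-42\right) \left(-690\right) = \left(-84\right) \left(-690\right) = 57960$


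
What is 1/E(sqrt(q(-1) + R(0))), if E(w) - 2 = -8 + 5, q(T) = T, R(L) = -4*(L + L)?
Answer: -1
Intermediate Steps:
R(L) = -8*L
E(w) = -1 (E(w) = 2 + (-8 + 5) = 2 - 3 = -1)
1/E(sqrt(q(-1) + R(0))) = 1/(-1) = -1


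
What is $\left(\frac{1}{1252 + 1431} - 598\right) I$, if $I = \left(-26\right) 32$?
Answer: $\frac{1334888256}{2683} \approx 4.9754 \cdot 10^{5}$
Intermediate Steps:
$I = -832$
$\left(\frac{1}{1252 + 1431} - 598\right) I = \left(\frac{1}{1252 + 1431} - 598\right) \left(-832\right) = \left(\frac{1}{2683} - 598\right) \left(-832\right) = \left(- \frac{1604433}{2683}\right) \left(-832\right) = \frac{1334888256}{2683}$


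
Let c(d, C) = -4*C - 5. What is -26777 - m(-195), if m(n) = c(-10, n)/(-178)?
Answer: -4765531/178 ≈ -26773.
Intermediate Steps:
c(d, C) = -5 - 4*C
m(n) = 5/178 + 2*n/89 (m(n) = (-5 - 4*n)/(-178) = (-5 - 4*n)*(-1/178) = 5/178 + 2*n/89)
-26777 - m(-195) = -26777 - (5/178 + (2/89)*(-195)) = -26777 - (5/178 - 390/89) = -26777 - 1*(-775/178) = -26777 + 775/178 = -4765531/178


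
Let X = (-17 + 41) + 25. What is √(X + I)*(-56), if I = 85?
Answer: -56*√134 ≈ -648.25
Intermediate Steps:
X = 49 (X = 24 + 25 = 49)
√(X + I)*(-56) = √(49 + 85)*(-56) = √134*(-56) = -56*√134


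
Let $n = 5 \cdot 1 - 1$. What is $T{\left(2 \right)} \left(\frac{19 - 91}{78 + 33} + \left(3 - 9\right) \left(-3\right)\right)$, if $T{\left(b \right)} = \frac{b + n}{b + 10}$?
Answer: $\frac{321}{37} \approx 8.6757$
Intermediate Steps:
$n = 4$ ($n = 5 - 1 = 4$)
$T{\left(b \right)} = \frac{4 + b}{10 + b}$ ($T{\left(b \right)} = \frac{b + 4}{b + 10} = \frac{4 + b}{10 + b}$)
$T{\left(2 \right)} \left(\frac{19 - 91}{78 + 33} + \left(3 - 9\right) \left(-3\right)\right) = \frac{4 + 2}{10 + 2} \left(\frac{19 - 91}{78 + 33} + \left(3 - 9\right) \left(-3\right)\right) = \frac{1}{12} \cdot 6 \left(- \frac{72}{111} - -18\right) = \frac{1}{12} \cdot 6 \left(\left(-72\right) \frac{1}{111} + 18\right) = \frac{- \frac{24}{37} + 18}{2} = \frac{1}{2} \cdot \frac{642}{37} = \frac{321}{37}$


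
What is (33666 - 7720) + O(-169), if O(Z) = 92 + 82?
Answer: 26120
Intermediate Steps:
O(Z) = 174
(33666 - 7720) + O(-169) = (33666 - 7720) + 174 = 25946 + 174 = 26120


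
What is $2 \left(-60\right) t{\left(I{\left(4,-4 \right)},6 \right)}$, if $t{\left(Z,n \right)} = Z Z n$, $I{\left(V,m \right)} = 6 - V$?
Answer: $-2880$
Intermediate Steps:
$t{\left(Z,n \right)} = n Z^{2}$ ($t{\left(Z,n \right)} = Z^{2} n = n Z^{2}$)
$2 \left(-60\right) t{\left(I{\left(4,-4 \right)},6 \right)} = 2 \left(-60\right) 6 \left(6 - 4\right)^{2} = - 120 \cdot 6 \left(6 - 4\right)^{2} = - 120 \cdot 6 \cdot 2^{2} = - 120 \cdot 6 \cdot 4 = \left(-120\right) 24 = -2880$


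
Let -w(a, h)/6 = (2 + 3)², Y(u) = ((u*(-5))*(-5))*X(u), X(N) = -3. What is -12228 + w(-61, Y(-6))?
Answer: -12378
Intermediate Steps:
Y(u) = -75*u (Y(u) = ((u*(-5))*(-5))*(-3) = (-5*u*(-5))*(-3) = (25*u)*(-3) = -75*u)
w(a, h) = -150 (w(a, h) = -6*(2 + 3)² = -6*5² = -6*25 = -150)
-12228 + w(-61, Y(-6)) = -12228 - 150 = -12378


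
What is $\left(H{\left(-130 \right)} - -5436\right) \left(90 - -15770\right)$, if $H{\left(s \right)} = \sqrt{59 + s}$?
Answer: $86214960 + 15860 i \sqrt{71} \approx 8.6215 \cdot 10^{7} + 1.3364 \cdot 10^{5} i$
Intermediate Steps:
$\left(H{\left(-130 \right)} - -5436\right) \left(90 - -15770\right) = \left(\sqrt{59 - 130} - -5436\right) \left(90 - -15770\right) = \left(\sqrt{-71} + 5436\right) \left(90 + 15770\right) = \left(i \sqrt{71} + 5436\right) 15860 = \left(5436 + i \sqrt{71}\right) 15860 = 86214960 + 15860 i \sqrt{71}$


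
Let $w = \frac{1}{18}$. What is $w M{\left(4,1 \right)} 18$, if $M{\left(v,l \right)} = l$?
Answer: $1$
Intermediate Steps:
$w = \frac{1}{18} \approx 0.055556$
$w M{\left(4,1 \right)} 18 = \frac{1}{18} \cdot 1 \cdot 18 = \frac{1}{18} \cdot 18 = 1$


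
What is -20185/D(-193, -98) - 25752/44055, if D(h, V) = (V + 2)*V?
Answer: -41908333/15350720 ≈ -2.7301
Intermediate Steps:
D(h, V) = V*(2 + V) (D(h, V) = (2 + V)*V = V*(2 + V))
-20185/D(-193, -98) - 25752/44055 = -20185*(-1/(98*(2 - 98))) - 25752/44055 = -20185/((-98*(-96))) - 25752*1/44055 = -20185/9408 - 8584/14685 = -41908333/15350720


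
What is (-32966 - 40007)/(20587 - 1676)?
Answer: -72973/18911 ≈ -3.8588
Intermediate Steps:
(-32966 - 40007)/(20587 - 1676) = -72973/18911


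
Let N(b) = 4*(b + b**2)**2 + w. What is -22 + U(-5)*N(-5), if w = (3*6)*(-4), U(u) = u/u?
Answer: 1506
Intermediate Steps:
U(u) = 1
w = -72 (w = 18*(-4) = -72)
N(b) = -72 + 4*(b + b**2)**2 (N(b) = 4*(b + b**2)**2 - 72 = -72 + 4*(b + b**2)**2)
-22 + U(-5)*N(-5) = -22 + 1*(-72 + 4*(-5)**2*(1 - 5)**2) = -22 + 1*(-72 + 4*25*(-4)**2) = -22 + 1*(-72 + 4*25*16) = -22 + 1*(-72 + 1600) = -22 + 1*1528 = -22 + 1528 = 1506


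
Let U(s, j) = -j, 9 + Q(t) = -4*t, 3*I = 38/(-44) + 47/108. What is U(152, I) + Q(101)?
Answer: -1471423/3564 ≈ -412.86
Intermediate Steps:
I = -509/3564 (I = (38/(-44) + 47/108)/3 = (38*(-1/44) + 47*(1/108))/3 = (-19/22 + 47/108)/3 = (⅓)*(-509/1188) = -509/3564 ≈ -0.14282)
Q(t) = -9 - 4*t
U(152, I) + Q(101) = -1*(-509/3564) + (-9 - 4*101) = 509/3564 + (-9 - 404) = 509/3564 - 413 = -1471423/3564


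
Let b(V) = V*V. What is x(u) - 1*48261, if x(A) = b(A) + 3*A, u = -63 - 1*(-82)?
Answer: -47843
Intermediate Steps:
b(V) = V²
u = 19 (u = -63 + 82 = 19)
x(A) = A² + 3*A
x(u) - 1*48261 = 19*(3 + 19) - 1*48261 = 19*22 - 48261 = 418 - 48261 = -47843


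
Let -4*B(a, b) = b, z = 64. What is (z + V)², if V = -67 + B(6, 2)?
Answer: 49/4 ≈ 12.250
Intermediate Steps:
B(a, b) = -b/4
V = -135/2 (V = -67 - ¼*2 = -67 - ½ = -135/2 ≈ -67.500)
(z + V)² = (64 - 135/2)² = (-7/2)² = 49/4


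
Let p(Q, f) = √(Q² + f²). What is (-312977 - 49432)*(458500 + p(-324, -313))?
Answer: -166164526500 - 362409*√202945 ≈ -1.6633e+11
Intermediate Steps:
(-312977 - 49432)*(458500 + p(-324, -313)) = (-312977 - 49432)*(458500 + √((-324)² + (-313)²)) = -362409*(458500 + √(104976 + 97969)) = -362409*(458500 + √202945) = -166164526500 - 362409*√202945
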